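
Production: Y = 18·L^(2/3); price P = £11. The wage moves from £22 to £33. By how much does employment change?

From P·MP_L = w with MP_L = 12·L^(-1/3), the labor demand is L(w) = (132/w)^(3).
At w = 22: L = 216. At w = 33: L = 64.
ΔL = 64 − 216 = -152.

ΔL = -152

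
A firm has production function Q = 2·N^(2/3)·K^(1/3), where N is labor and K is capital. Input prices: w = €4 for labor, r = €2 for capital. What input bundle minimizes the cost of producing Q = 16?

Cost minimization requires the marginal rate of technical substitution to equal the input-price ratio: MP_N/MP_K = w/r.
Here MP_N/MP_K = (2/3)·(K/N)/(1/3) = 2·(K/N). Setting this equal to 4/2 = 2 gives K = N.
Substituting into Q = 16: 2·N^(2/3)·(N)^(1/3) = 16.
Solving, N = 8 and K = 8.

N* = 8, K* = 8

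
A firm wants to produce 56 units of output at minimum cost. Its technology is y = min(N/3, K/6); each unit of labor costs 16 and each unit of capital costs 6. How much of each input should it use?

N* = 168, K* = 336

With a fixed-proportions technology, the cost-minimizing bundle uses no slack in either input: N/3 = K/6 = y.
So N = 3·56 = 168 and K = 6·56 = 336.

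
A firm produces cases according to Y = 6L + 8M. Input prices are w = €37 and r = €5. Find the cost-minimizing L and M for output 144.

L* = 0, M* = 18

The inputs are perfect substitutes, so the firm uses whichever has the lower cost per unit of output.
Cost per unit of output via L is w/6 = 37/6; via M it is r/8 = 0.625. M is cheaper.
Producing Y = 144 with M alone: L = 0, M = 18.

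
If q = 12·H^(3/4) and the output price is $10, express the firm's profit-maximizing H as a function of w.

H(w) = (90/w)^(4)

MP_H = (3/4)·12·H^(-1/4) = 9·H^(-1/4).
Setting P·MP_H = w: 90·H^(-1/4) = w.
Solving for H: H^(-1/4) = w/90, so H = (90/w)^(4).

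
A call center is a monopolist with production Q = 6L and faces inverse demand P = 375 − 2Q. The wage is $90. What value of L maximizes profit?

Marginal revenue from the inverse demand is MR = 375 − 4Q.
The marginal product is MP_L = 6.
A monopolist hires until marginal revenue product equals the wage: MR·MP_L = w.
(375 − 24L)·6 = 90, so L = 15.

L* = 15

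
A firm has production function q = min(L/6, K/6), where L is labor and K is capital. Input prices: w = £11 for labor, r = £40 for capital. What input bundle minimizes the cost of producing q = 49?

L* = 294, K* = 294

With a fixed-proportions technology, the cost-minimizing bundle uses no slack in either input: L/6 = K/6 = q.
So L = 6·49 = 294 and K = 6·49 = 294.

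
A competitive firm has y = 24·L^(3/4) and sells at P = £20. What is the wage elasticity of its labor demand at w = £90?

MP_L = (3/4)·24·L^(-1/4), so P·MP_L = w gives 360·L^(-1/4) = w.
Solving, L(w) = (360/w)^(4). This is a constant-elasticity form: L ∝ w^(−4), so ε = −4.

ε = -4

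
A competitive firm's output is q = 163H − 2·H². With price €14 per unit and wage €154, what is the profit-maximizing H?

H* = 38

The marginal product of H is MP_H = 163 − 4H.
A price-taking firm hires until the value of the marginal product equals the wage: P·MP_H = w, so 14·(163 − 4H) = 154.
Then 163 − 4H = 11, giving H = 38.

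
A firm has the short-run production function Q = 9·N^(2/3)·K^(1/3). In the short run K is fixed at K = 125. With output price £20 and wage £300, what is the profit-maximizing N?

With K = 125, MP_N = (2/3)·9·N^(-1/3)·125^(1/3) = 30·N^(-1/3).
Profit maximization for a price taker requires P·MP_N = w: 20·30·N^(-1/3) = 300.
So N^(-1/3) = 0.5, which gives N = 8.

N* = 8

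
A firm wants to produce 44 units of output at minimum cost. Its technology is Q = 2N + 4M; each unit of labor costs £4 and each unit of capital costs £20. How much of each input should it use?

N* = 22, M* = 0

The inputs are perfect substitutes, so the firm uses whichever has the lower cost per unit of output.
Cost per unit of output via N is w/2 = 2; via M it is r/4 = 5. N is cheaper.
Producing Q = 44 with N alone: N = 22, M = 0.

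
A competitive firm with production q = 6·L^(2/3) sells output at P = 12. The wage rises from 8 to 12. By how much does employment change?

ΔL = -152

From P·MP_L = w with MP_L = 4·L^(-1/3), the labor demand is L(w) = (48/w)^(3).
At w = 8: L = 216. At w = 12: L = 64.
ΔL = 64 − 216 = -152.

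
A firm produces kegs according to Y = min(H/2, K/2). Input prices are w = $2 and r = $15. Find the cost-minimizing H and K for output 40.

H* = 80, K* = 80

With a fixed-proportions technology, the cost-minimizing bundle uses no slack in either input: H/2 = K/2 = Y.
So H = 2·40 = 80 and K = 2·40 = 80.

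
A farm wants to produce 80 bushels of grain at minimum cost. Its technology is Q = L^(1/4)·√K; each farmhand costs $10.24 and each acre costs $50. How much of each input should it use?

L* = 625, K* = 256

Cost minimization requires the marginal rate of technical substitution to equal the input-price ratio: MP_L/MP_K = w/r.
Here MP_L/MP_K = (1/4)·(K/L)/(1/2) = 0.5·(K/L). Setting this equal to 10.24/50 = 0.2048 gives K = 0.4096L.
Substituting into Q = 80: L^(1/4)·(0.4096L)^(1/2) = 80.
Solving, L = 625 and K = 256.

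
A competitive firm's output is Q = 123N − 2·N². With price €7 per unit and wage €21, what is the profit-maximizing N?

The marginal product of N is MP_N = 123 − 4N.
A price-taking firm hires until the value of the marginal product equals the wage: P·MP_N = w, so 7·(123 − 4N) = 21.
Then 123 − 4N = 3, giving N = 30.

N* = 30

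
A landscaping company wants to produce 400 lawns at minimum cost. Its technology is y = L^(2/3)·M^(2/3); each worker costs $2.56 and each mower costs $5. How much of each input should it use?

L* = 125, M* = 64

Cost minimization requires the marginal rate of technical substitution to equal the input-price ratio: MP_L/MP_M = w/r.
Here MP_L/MP_M = (2/3)·(M/L)/(2/3) = (M/L). Setting this equal to 2.56/5 = 0.512 gives M = 0.512L.
Substituting into y = 400: L^(2/3)·(0.512L)^(2/3) = 400.
Solving, L = 125 and M = 64.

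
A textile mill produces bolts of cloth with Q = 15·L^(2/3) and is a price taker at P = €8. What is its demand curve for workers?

L(w) = 512000/w³

MP_L = (2/3)·15·L^(-1/3) = 10·L^(-1/3).
Setting P·MP_L = w: 80·L^(-1/3) = w.
Solving for L: L^(-1/3) = w/80, so L = (80/w)^(3).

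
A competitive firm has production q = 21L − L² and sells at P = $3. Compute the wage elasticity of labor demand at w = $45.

ε = -2.5

From P·MP_L = w with MP_L = 21 − 2L, labor demand is L(w) = (21 − w/3)/2.
dL/dw = −1/(6) = -1/6.
At w = 45, L = 3, so ε = (dL/dw)·(w/L) = (-1/6)·(45/3) = -2.5.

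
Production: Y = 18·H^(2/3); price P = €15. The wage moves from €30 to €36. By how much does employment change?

ΔH = -91

From P·MP_H = w with MP_H = 12·H^(-1/3), the labor demand is H(w) = (180/w)^(3).
At w = 30: H = 216. At w = 36: H = 125.
ΔH = 125 − 216 = -91.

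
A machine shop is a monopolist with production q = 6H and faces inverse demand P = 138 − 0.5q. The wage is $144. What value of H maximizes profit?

Marginal revenue from the inverse demand is MR = 138 − q.
The marginal product is MP_H = 6.
A monopolist hires until marginal revenue product equals the wage: MR·MP_H = w.
(138 − 6H)·6 = 144, so H = 19.

H* = 19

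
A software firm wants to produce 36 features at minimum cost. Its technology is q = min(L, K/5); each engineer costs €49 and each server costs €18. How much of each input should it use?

L* = 36, K* = 180

With a fixed-proportions technology, the cost-minimizing bundle uses no slack in either input: L = K/5 = q.
So L = 36 and K = 5·36 = 180.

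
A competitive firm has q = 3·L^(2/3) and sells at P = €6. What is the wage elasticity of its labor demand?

ε = -3

MP_L = (2/3)·3·L^(-1/3), so P·MP_L = w gives 12·L^(-1/3) = w.
Solving, L(w) = (12/w)^(3). This is a constant-elasticity form: L ∝ w^(−3), so ε = −3.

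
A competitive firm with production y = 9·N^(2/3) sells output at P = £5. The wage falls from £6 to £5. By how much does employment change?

ΔN = 91

From P·MP_N = w with MP_N = 6·N^(-1/3), the labor demand is N(w) = (30/w)^(3).
At w = 6: N = 125. At w = 5: N = 216.
ΔN = 216 − 125 = 91.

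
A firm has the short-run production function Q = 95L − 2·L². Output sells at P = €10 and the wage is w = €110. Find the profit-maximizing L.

The marginal product of L is MP_L = 95 − 4L.
A price-taking firm hires until the value of the marginal product equals the wage: P·MP_L = w, so 10·(95 − 4L) = 110.
Then 95 − 4L = 11, giving L = 21.

L* = 21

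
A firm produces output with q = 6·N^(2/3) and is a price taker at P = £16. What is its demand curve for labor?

N(w) = 262144/w³

MP_N = (2/3)·6·N^(-1/3) = 4·N^(-1/3).
Setting P·MP_N = w: 64·N^(-1/3) = w.
Solving for N: N^(-1/3) = w/64, so N = (64/w)^(3).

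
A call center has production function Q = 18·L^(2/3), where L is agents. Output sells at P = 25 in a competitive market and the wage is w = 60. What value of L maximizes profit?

L* = 125

MP_L = (2/3)·18·L^(-1/3) = 12·L^(-1/3).
Profit maximization for a price taker requires P·MP_L = w: 25·12·L^(-1/3) = 60.
So L^(-1/3) = 0.2, which gives L = 125.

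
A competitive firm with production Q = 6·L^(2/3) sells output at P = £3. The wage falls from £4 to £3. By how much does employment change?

ΔL = 37

From P·MP_L = w with MP_L = 4·L^(-1/3), the labor demand is L(w) = (12/w)^(3).
At w = 4: L = 27. At w = 3: L = 64.
ΔL = 64 − 27 = 37.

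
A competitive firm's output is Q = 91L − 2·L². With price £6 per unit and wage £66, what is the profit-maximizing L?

L* = 20

The marginal product of L is MP_L = 91 − 4L.
A price-taking firm hires until the value of the marginal product equals the wage: P·MP_L = w, so 6·(91 − 4L) = 66.
Then 91 − 4L = 11, giving L = 20.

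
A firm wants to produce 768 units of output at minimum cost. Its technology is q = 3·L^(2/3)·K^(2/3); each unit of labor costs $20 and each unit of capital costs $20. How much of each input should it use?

L* = 64, K* = 64

Cost minimization requires the marginal rate of technical substitution to equal the input-price ratio: MP_L/MP_K = w/r.
Here MP_L/MP_K = (2/3)·(K/L)/(2/3) = (K/L). Setting this equal to 20/20 = 1 gives K = L.
Substituting into q = 768: 3·L^(2/3)·(L)^(2/3) = 768.
Solving, L = 64 and K = 64.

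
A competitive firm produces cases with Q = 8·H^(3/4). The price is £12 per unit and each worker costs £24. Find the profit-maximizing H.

H* = 81

MP_H = (3/4)·8·H^(-1/4) = 6·H^(-1/4).
Profit maximization for a price taker requires P·MP_H = w: 12·6·H^(-1/4) = 24.
So H^(-1/4) = 1/3, which gives H = 81.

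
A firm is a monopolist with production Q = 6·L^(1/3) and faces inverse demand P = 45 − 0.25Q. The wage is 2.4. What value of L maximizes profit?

Marginal revenue from the inverse demand is MR = 45 − 0.5Q.
The marginal product is MP_L = 2·L^(-2/3).
A monopolist hires until marginal revenue product equals the wage: MR·MP_L = w.
At L, Q = 6·L^(1/3). Substituting and solving: (45 − 3·L^(1/3))·2·L^(-2/3) = 2.4 gives L = 125.

L* = 125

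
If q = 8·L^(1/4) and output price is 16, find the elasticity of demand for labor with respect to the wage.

ε = -4/3

MP_L = (1/4)·8·L^(-3/4), so P·MP_L = w gives 32·L^(-3/4) = w.
Solving, L(w) = (32/w)^(4/3). This is a constant-elasticity form: L ∝ w^(−4/3), so ε = −4/3.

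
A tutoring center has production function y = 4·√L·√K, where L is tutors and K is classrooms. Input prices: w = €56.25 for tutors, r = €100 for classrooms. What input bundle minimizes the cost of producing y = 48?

Cost minimization requires the marginal rate of technical substitution to equal the input-price ratio: MP_L/MP_K = w/r.
Here MP_L/MP_K = (1/2)·(K/L)/(1/2) = (K/L). Setting this equal to 56.25/100 = 0.5625 gives K = 0.5625L.
Substituting into y = 48: 4·L^(1/2)·(0.5625L)^(1/2) = 48.
Solving, L = 16 and K = 9.

L* = 16, K* = 9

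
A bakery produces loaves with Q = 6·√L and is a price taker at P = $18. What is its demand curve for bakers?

L(w) = 2916/w²

MP_L = (1/2)·6·L^(-1/2) = 3·L^(-1/2).
Setting P·MP_L = w: 54·L^(-1/2) = w.
Solving for L: L^(-1/2) = w/54, so L = (54/w)^(2).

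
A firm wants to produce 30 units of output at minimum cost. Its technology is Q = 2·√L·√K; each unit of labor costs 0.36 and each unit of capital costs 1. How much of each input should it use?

Cost minimization requires the marginal rate of technical substitution to equal the input-price ratio: MP_L/MP_K = w/r.
Here MP_L/MP_K = (1/2)·(K/L)/(1/2) = (K/L). Setting this equal to 0.36/1 = 0.36 gives K = 0.36L.
Substituting into Q = 30: 2·L^(1/2)·(0.36L)^(1/2) = 30.
Solving, L = 25 and K = 9.

L* = 25, K* = 9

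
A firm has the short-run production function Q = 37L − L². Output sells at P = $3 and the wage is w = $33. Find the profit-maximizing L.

L* = 13

The marginal product of L is MP_L = 37 − 2L.
A price-taking firm hires until the value of the marginal product equals the wage: P·MP_L = w, so 3·(37 − 2L) = 33.
Then 37 − 2L = 11, giving L = 13.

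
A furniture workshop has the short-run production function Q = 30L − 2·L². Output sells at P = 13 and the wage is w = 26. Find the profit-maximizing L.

L* = 7

The marginal product of L is MP_L = 30 − 4L.
A price-taking firm hires until the value of the marginal product equals the wage: P·MP_L = w, so 13·(30 − 4L) = 26.
Then 30 − 4L = 2, giving L = 7.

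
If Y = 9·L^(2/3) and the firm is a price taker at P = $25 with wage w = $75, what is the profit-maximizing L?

MP_L = (2/3)·9·L^(-1/3) = 6·L^(-1/3).
Profit maximization for a price taker requires P·MP_L = w: 25·6·L^(-1/3) = 75.
So L^(-1/3) = 0.5, which gives L = 8.

L* = 8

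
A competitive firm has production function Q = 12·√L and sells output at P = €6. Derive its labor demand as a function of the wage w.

MP_L = (1/2)·12·L^(-1/2) = 6·L^(-1/2).
Setting P·MP_L = w: 36·L^(-1/2) = w.
Solving for L: L^(-1/2) = w/36, so L = (36/w)^(2).

L(w) = 1296/w²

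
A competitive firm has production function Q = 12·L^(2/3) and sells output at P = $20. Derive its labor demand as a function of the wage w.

MP_L = (2/3)·12·L^(-1/3) = 8·L^(-1/3).
Setting P·MP_L = w: 160·L^(-1/3) = w.
Solving for L: L^(-1/3) = w/160, so L = (160/w)^(3).

L(w) = 4096000/w³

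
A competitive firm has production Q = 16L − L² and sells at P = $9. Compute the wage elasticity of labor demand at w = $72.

From P·MP_L = w with MP_L = 16 − 2L, labor demand is L(w) = (16 − w/9)/2.
dL/dw = −1/(18) = -1/18.
At w = 72, L = 4, so ε = (dL/dw)·(w/L) = (-1/18)·(72/4) = -1.

ε = -1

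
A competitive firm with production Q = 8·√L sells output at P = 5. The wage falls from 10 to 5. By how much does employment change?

From P·MP_L = w with MP_L = 4·L^(-1/2), the labor demand is L(w) = (20/w)^(2).
At w = 10: L = 4. At w = 5: L = 16.
ΔL = 16 − 4 = 12.

ΔL = 12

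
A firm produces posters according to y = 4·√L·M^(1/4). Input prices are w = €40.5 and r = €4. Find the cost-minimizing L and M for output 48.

L* = 16, M* = 81

Cost minimization requires the marginal rate of technical substitution to equal the input-price ratio: MP_L/MP_M = w/r.
Here MP_L/MP_M = (1/2)·(M/L)/(1/4) = 2·(M/L). Setting this equal to 40.5/4 = 10.125 gives M = 5.0625L.
Substituting into y = 48: 4·L^(1/2)·(5.0625L)^(1/4) = 48.
Solving, L = 16 and M = 81.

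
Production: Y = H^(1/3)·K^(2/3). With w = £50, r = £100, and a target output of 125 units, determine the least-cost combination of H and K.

H* = 125, K* = 125

Cost minimization requires the marginal rate of technical substitution to equal the input-price ratio: MP_H/MP_K = w/r.
Here MP_H/MP_K = (1/3)·(K/H)/(2/3) = 0.5·(K/H). Setting this equal to 50/100 = 0.5 gives K = H.
Substituting into Y = 125: H^(1/3)·(H)^(2/3) = 125.
Solving, H = 125 and K = 125.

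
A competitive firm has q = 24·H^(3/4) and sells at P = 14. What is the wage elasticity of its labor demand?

MP_H = (3/4)·24·H^(-1/4), so P·MP_H = w gives 252·H^(-1/4) = w.
Solving, H(w) = (252/w)^(4). This is a constant-elasticity form: H ∝ w^(−4), so ε = −4.

ε = -4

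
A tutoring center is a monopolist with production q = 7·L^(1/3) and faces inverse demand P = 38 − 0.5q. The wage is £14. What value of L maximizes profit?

Marginal revenue from the inverse demand is MR = 38 − q.
The marginal product is MP_L = (7/3)·L^(-2/3).
A monopolist hires until marginal revenue product equals the wage: MR·MP_L = w.
At L, q = 7·L^(1/3). Substituting and solving: (38 − 7·L^(1/3))·(7/3)·L^(-2/3) = 14 gives L = 8.

L* = 8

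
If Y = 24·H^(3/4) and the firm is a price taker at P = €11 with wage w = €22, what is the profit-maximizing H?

H* = 6561

MP_H = (3/4)·24·H^(-1/4) = 18·H^(-1/4).
Profit maximization for a price taker requires P·MP_H = w: 11·18·H^(-1/4) = 22.
So H^(-1/4) = 1/9, which gives H = 6561.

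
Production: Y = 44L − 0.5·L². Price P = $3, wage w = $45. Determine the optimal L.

The marginal product of L is MP_L = 44 − L.
A price-taking firm hires until the value of the marginal product equals the wage: P·MP_L = w, so 3·(44 − L) = 45.
Then 44 − L = 15, giving L = 29.

L* = 29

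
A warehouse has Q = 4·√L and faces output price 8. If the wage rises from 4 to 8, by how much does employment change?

ΔL = -12

From P·MP_L = w with MP_L = 2·L^(-1/2), the labor demand is L(w) = (16/w)^(2).
At w = 4: L = 16. At w = 8: L = 4.
ΔL = 4 − 16 = -12.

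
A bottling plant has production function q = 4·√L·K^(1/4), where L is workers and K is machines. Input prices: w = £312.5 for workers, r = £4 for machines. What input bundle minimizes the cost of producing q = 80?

Cost minimization requires the marginal rate of technical substitution to equal the input-price ratio: MP_L/MP_K = w/r.
Here MP_L/MP_K = (1/2)·(K/L)/(1/4) = 2·(K/L). Setting this equal to 312.5/4 = 78.125 gives K = 39.0625L.
Substituting into q = 80: 4·L^(1/2)·(39.0625L)^(1/4) = 80.
Solving, L = 16 and K = 625.

L* = 16, K* = 625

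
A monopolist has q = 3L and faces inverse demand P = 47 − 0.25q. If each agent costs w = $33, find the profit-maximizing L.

Marginal revenue from the inverse demand is MR = 47 − 0.5q.
The marginal product is MP_L = 3.
A monopolist hires until marginal revenue product equals the wage: MR·MP_L = w.
(47 − 1.5L)·3 = 33, so L = 24.

L* = 24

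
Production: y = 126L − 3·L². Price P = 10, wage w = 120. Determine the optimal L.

L* = 19

The marginal product of L is MP_L = 126 − 6L.
A price-taking firm hires until the value of the marginal product equals the wage: P·MP_L = w, so 10·(126 − 6L) = 120.
Then 126 − 6L = 12, giving L = 19.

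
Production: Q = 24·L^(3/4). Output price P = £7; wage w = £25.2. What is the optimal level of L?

MP_L = (3/4)·24·L^(-1/4) = 18·L^(-1/4).
Profit maximization for a price taker requires P·MP_L = w: 7·18·L^(-1/4) = 25.2.
So L^(-1/4) = 0.2, which gives L = 625.

L* = 625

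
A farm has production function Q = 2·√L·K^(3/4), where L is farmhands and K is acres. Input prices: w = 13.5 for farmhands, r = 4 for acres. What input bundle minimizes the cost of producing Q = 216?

L* = 16, K* = 81

Cost minimization requires the marginal rate of technical substitution to equal the input-price ratio: MP_L/MP_K = w/r.
Here MP_L/MP_K = (1/2)·(K/L)/(3/4) = (2/3)·(K/L). Setting this equal to 13.5/4 = 3.375 gives K = 5.0625L.
Substituting into Q = 216: 2·L^(1/2)·(5.0625L)^(3/4) = 216.
Solving, L = 16 and K = 81.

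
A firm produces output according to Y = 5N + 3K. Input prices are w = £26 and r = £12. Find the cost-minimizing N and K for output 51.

The inputs are perfect substitutes, so the firm uses whichever has the lower cost per unit of output.
Cost per unit of output via N is w/5 = 5.2; via K it is r/3 = 4. K is cheaper.
Producing Y = 51 with K alone: N = 0, K = 17.

N* = 0, K* = 17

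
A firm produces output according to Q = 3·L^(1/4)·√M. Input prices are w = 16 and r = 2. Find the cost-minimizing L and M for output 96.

Cost minimization requires the marginal rate of technical substitution to equal the input-price ratio: MP_L/MP_M = w/r.
Here MP_L/MP_M = (1/4)·(M/L)/(1/2) = 0.5·(M/L). Setting this equal to 16/2 = 8 gives M = 16L.
Substituting into Q = 96: 3·L^(1/4)·(16L)^(1/2) = 96.
Solving, L = 16 and M = 256.

L* = 16, M* = 256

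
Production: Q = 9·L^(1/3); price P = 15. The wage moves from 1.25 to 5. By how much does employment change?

From P·MP_L = w with MP_L = 3·L^(-2/3), the labor demand is L(w) = (45/w)^(3/2).
At w = 1.25: L = 216. At w = 5: L = 27.
ΔL = 27 − 216 = -189.

ΔL = -189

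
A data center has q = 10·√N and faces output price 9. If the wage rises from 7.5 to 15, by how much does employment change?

From P·MP_N = w with MP_N = 5·N^(-1/2), the labor demand is N(w) = (45/w)^(2).
At w = 7.5: N = 36. At w = 15: N = 9.
ΔN = 9 − 36 = -27.

ΔN = -27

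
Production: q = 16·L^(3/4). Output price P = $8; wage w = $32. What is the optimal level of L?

L* = 81

MP_L = (3/4)·16·L^(-1/4) = 12·L^(-1/4).
Profit maximization for a price taker requires P·MP_L = w: 8·12·L^(-1/4) = 32.
So L^(-1/4) = 1/3, which gives L = 81.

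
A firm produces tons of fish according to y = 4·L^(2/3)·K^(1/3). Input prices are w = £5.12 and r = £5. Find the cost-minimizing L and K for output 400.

L* = 125, K* = 64

Cost minimization requires the marginal rate of technical substitution to equal the input-price ratio: MP_L/MP_K = w/r.
Here MP_L/MP_K = (2/3)·(K/L)/(1/3) = 2·(K/L). Setting this equal to 5.12/5 = 1.024 gives K = 0.512L.
Substituting into y = 400: 4·L^(2/3)·(0.512L)^(1/3) = 400.
Solving, L = 125 and K = 64.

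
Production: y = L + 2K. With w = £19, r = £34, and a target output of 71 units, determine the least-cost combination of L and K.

L* = 0, K* = 35.5

The inputs are perfect substitutes, so the firm uses whichever has the lower cost per unit of output.
Cost per unit of output via L is 19; via K it is 17. K is cheaper.
Producing y = 71 with K alone: L = 0, K = 35.5.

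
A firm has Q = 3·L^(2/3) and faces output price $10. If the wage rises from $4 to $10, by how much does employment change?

From P·MP_L = w with MP_L = 2·L^(-1/3), the labor demand is L(w) = (20/w)^(3).
At w = 4: L = 125. At w = 10: L = 8.
ΔL = 8 − 125 = -117.

ΔL = -117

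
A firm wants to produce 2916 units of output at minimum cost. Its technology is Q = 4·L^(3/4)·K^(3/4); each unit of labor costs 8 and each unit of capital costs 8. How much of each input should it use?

Cost minimization requires the marginal rate of technical substitution to equal the input-price ratio: MP_L/MP_K = w/r.
Here MP_L/MP_K = (3/4)·(K/L)/(3/4) = (K/L). Setting this equal to 8/8 = 1 gives K = L.
Substituting into Q = 2916: 4·L^(3/4)·(L)^(3/4) = 2916.
Solving, L = 81 and K = 81.

L* = 81, K* = 81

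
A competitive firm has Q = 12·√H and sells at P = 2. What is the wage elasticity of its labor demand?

ε = -2

MP_H = (1/2)·12·H^(-1/2), so P·MP_H = w gives 12·H^(-1/2) = w.
Solving, H(w) = (12/w)^(2). This is a constant-elasticity form: H ∝ w^(−2), so ε = −2.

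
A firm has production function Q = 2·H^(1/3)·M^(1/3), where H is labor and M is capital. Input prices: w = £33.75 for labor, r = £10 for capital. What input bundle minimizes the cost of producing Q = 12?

Cost minimization requires the marginal rate of technical substitution to equal the input-price ratio: MP_H/MP_M = w/r.
Here MP_H/MP_M = (1/3)·(M/H)/(1/3) = (M/H). Setting this equal to 33.75/10 = 3.375 gives M = 3.375H.
Substituting into Q = 12: 2·H^(1/3)·(3.375H)^(1/3) = 12.
Solving, H = 8 and M = 27.

H* = 8, M* = 27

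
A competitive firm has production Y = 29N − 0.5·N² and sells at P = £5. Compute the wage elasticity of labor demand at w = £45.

ε = -0.45

From P·MP_N = w with MP_N = 29 − N, labor demand is N(w) = 29 − w/5.
dN/dw = −1/(5) = -0.2.
At w = 45, N = 20, so ε = (dN/dw)·(w/N) = (-0.2)·(45/20) = -0.45.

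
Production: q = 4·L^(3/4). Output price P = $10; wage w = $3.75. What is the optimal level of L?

MP_L = (3/4)·4·L^(-1/4) = 3·L^(-1/4).
Profit maximization for a price taker requires P·MP_L = w: 10·3·L^(-1/4) = 3.75.
So L^(-1/4) = 0.125, which gives L = 4096.

L* = 4096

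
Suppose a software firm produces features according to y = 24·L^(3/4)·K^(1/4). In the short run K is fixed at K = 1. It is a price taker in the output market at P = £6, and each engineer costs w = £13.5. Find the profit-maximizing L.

With K = 1, MP_L = (3/4)·24·L^(-1/4)·1^(1/4) = 18·L^(-1/4).
Profit maximization for a price taker requires P·MP_L = w: 6·18·L^(-1/4) = 13.5.
So L^(-1/4) = 0.125, which gives L = 4096.

L* = 4096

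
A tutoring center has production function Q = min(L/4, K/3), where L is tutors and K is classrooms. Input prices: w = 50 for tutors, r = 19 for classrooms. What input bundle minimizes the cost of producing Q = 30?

With a fixed-proportions technology, the cost-minimizing bundle uses no slack in either input: L/4 = K/3 = Q.
So L = 4·30 = 120 and K = 3·30 = 90.

L* = 120, K* = 90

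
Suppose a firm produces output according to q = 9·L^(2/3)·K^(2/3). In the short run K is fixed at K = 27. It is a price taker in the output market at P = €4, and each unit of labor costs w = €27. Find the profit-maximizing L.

L* = 512

With K = 27, MP_L = (2/3)·9·L^(-1/3)·27^(2/3) = 54·L^(-1/3).
Profit maximization for a price taker requires P·MP_L = w: 4·54·L^(-1/3) = 27.
So L^(-1/3) = 0.125, which gives L = 512.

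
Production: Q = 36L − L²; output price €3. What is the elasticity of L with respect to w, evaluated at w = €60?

From P·MP_L = w with MP_L = 36 − 2L, labor demand is L(w) = (36 − w/3)/2.
dL/dw = −1/(6) = -1/6.
At w = 60, L = 8, so ε = (dL/dw)·(w/L) = (-1/6)·(60/8) = -1.25.

ε = -1.25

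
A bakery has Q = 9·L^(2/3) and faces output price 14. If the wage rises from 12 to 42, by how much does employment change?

ΔL = -335

From P·MP_L = w with MP_L = 6·L^(-1/3), the labor demand is L(w) = (84/w)^(3).
At w = 12: L = 343. At w = 42: L = 8.
ΔL = 8 − 343 = -335.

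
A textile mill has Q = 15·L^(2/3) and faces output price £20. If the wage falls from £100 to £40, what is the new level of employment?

From P·MP_L = w with MP_L = 10·L^(-1/3), the labor demand is L(w) = (200/w)^(3).
At w = 100: L = 8. At w = 40: L = 125.

L* = 125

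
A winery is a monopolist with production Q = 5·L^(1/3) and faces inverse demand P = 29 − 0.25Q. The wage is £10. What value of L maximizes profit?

Marginal revenue from the inverse demand is MR = 29 − 0.5Q.
The marginal product is MP_L = (5/3)·L^(-2/3).
A monopolist hires until marginal revenue product equals the wage: MR·MP_L = w.
At L, Q = 5·L^(1/3). Substituting and solving: (29 − 2.5·L^(1/3))·(5/3)·L^(-2/3) = 10 gives L = 8.

L* = 8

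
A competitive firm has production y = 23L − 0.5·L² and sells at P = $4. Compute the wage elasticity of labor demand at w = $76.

ε = -4.75

From P·MP_L = w with MP_L = 23 − L, labor demand is L(w) = 23 − w/4.
dL/dw = −1/(4) = -0.25.
At w = 76, L = 4, so ε = (dL/dw)·(w/L) = (-0.25)·(76/4) = -4.75.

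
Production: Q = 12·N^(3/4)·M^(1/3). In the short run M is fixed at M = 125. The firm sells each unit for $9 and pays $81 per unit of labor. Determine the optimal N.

N* = 625

With M = 125, MP_N = (3/4)·12·N^(-1/4)·125^(1/3) = 45·N^(-1/4).
Profit maximization for a price taker requires P·MP_N = w: 9·45·N^(-1/4) = 81.
So N^(-1/4) = 0.2, which gives N = 625.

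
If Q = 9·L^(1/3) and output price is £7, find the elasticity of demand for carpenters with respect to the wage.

ε = -1.5

MP_L = (1/3)·9·L^(-2/3), so P·MP_L = w gives 21·L^(-2/3) = w.
Solving, L(w) = (21/w)^(3/2). This is a constant-elasticity form: L ∝ w^(−3/2), so ε = −3/2.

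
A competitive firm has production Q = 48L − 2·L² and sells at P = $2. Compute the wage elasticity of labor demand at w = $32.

From P·MP_L = w with MP_L = 48 − 4L, labor demand is L(w) = (48 − w/2)/4.
dL/dw = −1/(8) = -0.125.
At w = 32, L = 8, so ε = (dL/dw)·(w/L) = (-0.125)·(32/8) = -0.5.

ε = -0.5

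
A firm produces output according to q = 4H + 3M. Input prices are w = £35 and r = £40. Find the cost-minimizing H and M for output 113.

H* = 28.25, M* = 0

The inputs are perfect substitutes, so the firm uses whichever has the lower cost per unit of output.
Cost per unit of output via H is w/4 = 8.75; via M it is r/3 = 40/3. H is cheaper.
Producing q = 113 with H alone: H = 28.25, M = 0.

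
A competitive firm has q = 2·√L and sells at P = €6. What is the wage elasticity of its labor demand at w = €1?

MP_L = (1/2)·2·L^(-1/2), so P·MP_L = w gives 6·L^(-1/2) = w.
Solving, L(w) = (6/w)^(2). This is a constant-elasticity form: L ∝ w^(−2), so ε = −2.

ε = -2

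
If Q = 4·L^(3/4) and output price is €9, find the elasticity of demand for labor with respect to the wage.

MP_L = (3/4)·4·L^(-1/4), so P·MP_L = w gives 27·L^(-1/4) = w.
Solving, L(w) = (27/w)^(4). This is a constant-elasticity form: L ∝ w^(−4), so ε = −4.

ε = -4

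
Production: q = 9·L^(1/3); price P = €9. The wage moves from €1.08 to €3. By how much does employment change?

ΔL = -98

From P·MP_L = w with MP_L = 3·L^(-2/3), the labor demand is L(w) = (27/w)^(3/2).
At w = 1.08: L = 125. At w = 3: L = 27.
ΔL = 27 − 125 = -98.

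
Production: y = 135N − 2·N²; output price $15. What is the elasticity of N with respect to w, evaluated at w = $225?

From P·MP_N = w with MP_N = 135 − 4N, labor demand is N(w) = (135 − w/15)/4.
dN/dw = −1/(60) = -1/60.
At w = 225, N = 30, so ε = (dN/dw)·(w/N) = (-1/60)·(225/30) = -0.125.

ε = -0.125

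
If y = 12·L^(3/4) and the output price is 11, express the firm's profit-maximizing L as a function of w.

MP_L = (3/4)·12·L^(-1/4) = 9·L^(-1/4).
Setting P·MP_L = w: 99·L^(-1/4) = w.
Solving for L: L^(-1/4) = w/99, so L = (99/w)^(4).

L(w) = (99/w)^(4)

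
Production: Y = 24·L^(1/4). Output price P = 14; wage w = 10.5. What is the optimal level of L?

L* = 16

MP_L = (1/4)·24·L^(-3/4) = 6·L^(-3/4).
Profit maximization for a price taker requires P·MP_L = w: 14·6·L^(-3/4) = 10.5.
So L^(-3/4) = 0.125, which gives L = 16.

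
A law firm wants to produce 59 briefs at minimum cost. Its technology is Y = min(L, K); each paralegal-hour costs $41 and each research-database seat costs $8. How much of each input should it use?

With a fixed-proportions technology, the cost-minimizing bundle uses no slack in either input: L = K = Y.
So L = 59 and K = 59.

L* = 59, K* = 59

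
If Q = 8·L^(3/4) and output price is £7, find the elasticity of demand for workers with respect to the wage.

MP_L = (3/4)·8·L^(-1/4), so P·MP_L = w gives 42·L^(-1/4) = w.
Solving, L(w) = (42/w)^(4). This is a constant-elasticity form: L ∝ w^(−4), so ε = −4.

ε = -4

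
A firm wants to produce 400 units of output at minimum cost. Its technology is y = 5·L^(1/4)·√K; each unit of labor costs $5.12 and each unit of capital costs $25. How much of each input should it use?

Cost minimization requires the marginal rate of technical substitution to equal the input-price ratio: MP_L/MP_K = w/r.
Here MP_L/MP_K = (1/4)·(K/L)/(1/2) = 0.5·(K/L). Setting this equal to 5.12/25 = 0.2048 gives K = 0.4096L.
Substituting into y = 400: 5·L^(1/4)·(0.4096L)^(1/2) = 400.
Solving, L = 625 and K = 256.

L* = 625, K* = 256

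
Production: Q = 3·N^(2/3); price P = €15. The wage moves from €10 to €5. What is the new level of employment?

N* = 216

From P·MP_N = w with MP_N = 2·N^(-1/3), the labor demand is N(w) = (30/w)^(3).
At w = 10: N = 27. At w = 5: N = 216.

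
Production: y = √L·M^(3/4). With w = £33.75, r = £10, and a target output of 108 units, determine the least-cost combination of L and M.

L* = 16, M* = 81

Cost minimization requires the marginal rate of technical substitution to equal the input-price ratio: MP_L/MP_M = w/r.
Here MP_L/MP_M = (1/2)·(M/L)/(3/4) = (2/3)·(M/L). Setting this equal to 33.75/10 = 3.375 gives M = 5.0625L.
Substituting into y = 108: L^(1/2)·(5.0625L)^(3/4) = 108.
Solving, L = 16 and M = 81.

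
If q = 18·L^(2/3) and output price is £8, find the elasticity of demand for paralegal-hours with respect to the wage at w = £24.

ε = -3

MP_L = (2/3)·18·L^(-1/3), so P·MP_L = w gives 96·L^(-1/3) = w.
Solving, L(w) = (96/w)^(3). This is a constant-elasticity form: L ∝ w^(−3), so ε = −3.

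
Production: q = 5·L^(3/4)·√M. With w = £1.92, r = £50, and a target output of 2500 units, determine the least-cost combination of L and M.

Cost minimization requires the marginal rate of technical substitution to equal the input-price ratio: MP_L/MP_M = w/r.
Here MP_L/MP_M = (3/4)·(M/L)/(1/2) = 1.5·(M/L). Setting this equal to 1.92/50 = 0.0384 gives M = 0.0256L.
Substituting into q = 2500: 5·L^(3/4)·(0.0256L)^(1/2) = 2500.
Solving, L = 625 and M = 16.

L* = 625, M* = 16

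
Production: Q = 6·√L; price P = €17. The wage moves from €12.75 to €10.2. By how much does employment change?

ΔL = 9

From P·MP_L = w with MP_L = 3·L^(-1/2), the labor demand is L(w) = (51/w)^(2).
At w = 12.75: L = 16. At w = 10.2: L = 25.
ΔL = 25 − 16 = 9.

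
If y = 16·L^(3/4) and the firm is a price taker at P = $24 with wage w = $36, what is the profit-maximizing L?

MP_L = (3/4)·16·L^(-1/4) = 12·L^(-1/4).
Profit maximization for a price taker requires P·MP_L = w: 24·12·L^(-1/4) = 36.
So L^(-1/4) = 0.125, which gives L = 4096.

L* = 4096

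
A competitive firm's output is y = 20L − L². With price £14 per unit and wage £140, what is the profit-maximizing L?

L* = 5

The marginal product of L is MP_L = 20 − 2L.
A price-taking firm hires until the value of the marginal product equals the wage: P·MP_L = w, so 14·(20 − 2L) = 140.
Then 20 − 2L = 10, giving L = 5.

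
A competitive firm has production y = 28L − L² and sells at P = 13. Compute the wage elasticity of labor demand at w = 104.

ε = -0.4

From P·MP_L = w with MP_L = 28 − 2L, labor demand is L(w) = (28 − w/13)/2.
dL/dw = −1/(26) = -1/26.
At w = 104, L = 10, so ε = (dL/dw)·(w/L) = (-1/26)·(104/10) = -0.4.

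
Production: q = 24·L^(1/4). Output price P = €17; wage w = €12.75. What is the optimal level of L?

MP_L = (1/4)·24·L^(-3/4) = 6·L^(-3/4).
Profit maximization for a price taker requires P·MP_L = w: 17·6·L^(-3/4) = 12.75.
So L^(-3/4) = 0.125, which gives L = 16.

L* = 16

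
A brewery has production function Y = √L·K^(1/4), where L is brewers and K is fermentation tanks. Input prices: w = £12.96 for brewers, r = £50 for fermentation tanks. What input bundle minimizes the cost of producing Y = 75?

L* = 625, K* = 81

Cost minimization requires the marginal rate of technical substitution to equal the input-price ratio: MP_L/MP_K = w/r.
Here MP_L/MP_K = (1/2)·(K/L)/(1/4) = 2·(K/L). Setting this equal to 12.96/50 = 0.2592 gives K = 0.1296L.
Substituting into Y = 75: L^(1/2)·(0.1296L)^(1/4) = 75.
Solving, L = 625 and K = 81.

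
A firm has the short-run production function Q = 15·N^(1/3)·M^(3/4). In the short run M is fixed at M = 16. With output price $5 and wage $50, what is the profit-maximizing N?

With M = 16, MP_N = (1/3)·15·N^(-2/3)·16^(3/4) = 40·N^(-2/3).
Profit maximization for a price taker requires P·MP_N = w: 5·40·N^(-2/3) = 50.
So N^(-2/3) = 0.25, which gives N = 8.

N* = 8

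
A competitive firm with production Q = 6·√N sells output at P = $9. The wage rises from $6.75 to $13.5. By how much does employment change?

ΔN = -12

From P·MP_N = w with MP_N = 3·N^(-1/2), the labor demand is N(w) = (27/w)^(2).
At w = 6.75: N = 16. At w = 13.5: N = 4.
ΔN = 4 − 16 = -12.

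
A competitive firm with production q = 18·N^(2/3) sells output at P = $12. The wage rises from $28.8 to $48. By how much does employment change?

From P·MP_N = w with MP_N = 12·N^(-1/3), the labor demand is N(w) = (144/w)^(3).
At w = 28.8: N = 125. At w = 48: N = 27.
ΔN = 27 − 125 = -98.

ΔN = -98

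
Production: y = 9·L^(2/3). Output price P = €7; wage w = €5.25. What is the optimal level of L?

MP_L = (2/3)·9·L^(-1/3) = 6·L^(-1/3).
Profit maximization for a price taker requires P·MP_L = w: 7·6·L^(-1/3) = 5.25.
So L^(-1/3) = 0.125, which gives L = 512.

L* = 512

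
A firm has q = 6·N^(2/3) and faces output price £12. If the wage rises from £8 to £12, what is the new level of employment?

N* = 64

From P·MP_N = w with MP_N = 4·N^(-1/3), the labor demand is N(w) = (48/w)^(3).
At w = 8: N = 216. At w = 12: N = 64.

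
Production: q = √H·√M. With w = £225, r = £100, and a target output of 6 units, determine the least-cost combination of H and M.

Cost minimization requires the marginal rate of technical substitution to equal the input-price ratio: MP_H/MP_M = w/r.
Here MP_H/MP_M = (1/2)·(M/H)/(1/2) = (M/H). Setting this equal to 225/100 = 2.25 gives M = 2.25H.
Substituting into q = 6: H^(1/2)·(2.25H)^(1/2) = 6.
Solving, H = 4 and M = 9.

H* = 4, M* = 9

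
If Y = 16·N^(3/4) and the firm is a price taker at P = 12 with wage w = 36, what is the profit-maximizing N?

N* = 256

MP_N = (3/4)·16·N^(-1/4) = 12·N^(-1/4).
Profit maximization for a price taker requires P·MP_N = w: 12·12·N^(-1/4) = 36.
So N^(-1/4) = 0.25, which gives N = 256.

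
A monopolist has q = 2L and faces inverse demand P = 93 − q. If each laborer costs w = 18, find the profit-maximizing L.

L* = 21

Marginal revenue from the inverse demand is MR = 93 − 2q.
The marginal product is MP_L = 2.
A monopolist hires until marginal revenue product equals the wage: MR·MP_L = w.
(93 − 4L)·2 = 18, so L = 21.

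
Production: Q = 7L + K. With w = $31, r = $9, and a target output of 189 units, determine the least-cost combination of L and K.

L* = 27, K* = 0

The inputs are perfect substitutes, so the firm uses whichever has the lower cost per unit of output.
Cost per unit of output via L is 31/7; via K it is 9. L is cheaper.
Producing Q = 189 with L alone: L = 27, K = 0.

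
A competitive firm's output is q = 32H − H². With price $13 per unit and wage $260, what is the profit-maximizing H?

H* = 6

The marginal product of H is MP_H = 32 − 2H.
A price-taking firm hires until the value of the marginal product equals the wage: P·MP_H = w, so 13·(32 − 2H) = 260.
Then 32 − 2H = 20, giving H = 6.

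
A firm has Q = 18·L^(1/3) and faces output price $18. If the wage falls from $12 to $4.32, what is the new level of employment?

From P·MP_L = w with MP_L = 6·L^(-2/3), the labor demand is L(w) = (108/w)^(3/2).
At w = 12: L = 27. At w = 4.32: L = 125.

L* = 125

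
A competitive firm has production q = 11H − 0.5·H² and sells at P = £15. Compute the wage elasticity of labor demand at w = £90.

ε = -1.2

From P·MP_H = w with MP_H = 11 − H, labor demand is H(w) = 11 − w/15.
dH/dw = −1/(15) = -1/15.
At w = 90, H = 5, so ε = (dH/dw)·(w/H) = (-1/15)·(90/5) = -1.2.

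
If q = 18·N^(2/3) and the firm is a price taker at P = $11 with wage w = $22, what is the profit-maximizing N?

N* = 216

MP_N = (2/3)·18·N^(-1/3) = 12·N^(-1/3).
Profit maximization for a price taker requires P·MP_N = w: 11·12·N^(-1/3) = 22.
So N^(-1/3) = 1/6, which gives N = 216.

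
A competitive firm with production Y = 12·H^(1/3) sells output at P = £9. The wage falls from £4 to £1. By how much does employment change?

From P·MP_H = w with MP_H = 4·H^(-2/3), the labor demand is H(w) = (36/w)^(3/2).
At w = 4: H = 27. At w = 1: H = 216.
ΔH = 216 − 27 = 189.

ΔH = 189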